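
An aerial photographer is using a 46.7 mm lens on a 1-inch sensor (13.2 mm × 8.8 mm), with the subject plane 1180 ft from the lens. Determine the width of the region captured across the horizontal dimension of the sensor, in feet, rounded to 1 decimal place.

dₒ: 1180 ft × 304.8 mm/ft = 359663.99 mm.
Similar triangles through the lens centre give W/dₒ = w/dᵢ; with 1/f = 1/dₒ + 1/dᵢ this gives W = w·(dₒ − f)/f.
W = 13.2 mm × (359664 − 46.7) / 46.7 = 13.2 × 7700.5843 ≈ 101647.713 mm = 101647.713/304.8 ft = 333.49 ft.

333.5 ft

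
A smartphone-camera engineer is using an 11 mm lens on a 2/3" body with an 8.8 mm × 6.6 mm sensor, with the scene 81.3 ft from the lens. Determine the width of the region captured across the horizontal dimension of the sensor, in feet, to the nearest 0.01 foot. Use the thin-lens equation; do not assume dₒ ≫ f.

65.01 ft

dₒ: 81.3 ft × 304.8 mm/ft = 24780.24 mm.
Similar triangles through the lens centre give W/dₒ = w/dᵢ; with 1/f = 1/dₒ + 1/dᵢ this gives W = w·(dₒ − f)/f.
W = 8.8 mm × (24780.2 − 11) / 11 = 8.8 × 2251.7490 ≈ 19815.391 mm = 19815.391/304.8 ft = 65.0111 ft.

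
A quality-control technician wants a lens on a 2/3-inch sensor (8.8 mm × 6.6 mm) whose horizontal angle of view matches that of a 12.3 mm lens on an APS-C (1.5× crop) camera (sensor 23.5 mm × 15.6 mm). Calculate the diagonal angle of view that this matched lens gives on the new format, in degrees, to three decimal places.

Equal horizontal AOV ⇒ f₂ = f₁ · 8.8/23.5 = 12.3 × 0.37447 ≈ 4.6060 mm.
Sensor diagonal = √(8.8² + 6.6²) = √121.0000 ≈ 11.0000 mm.
Diagonal AOV on the new format = 2·arctan(11.0000 / (2 × 4.6060)) = 2·arctan(1.19411) ≈ 100.1112°.

100.111°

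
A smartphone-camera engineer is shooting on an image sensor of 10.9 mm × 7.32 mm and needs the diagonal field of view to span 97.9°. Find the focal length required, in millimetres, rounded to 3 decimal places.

5.717 mm

Sensor diagonal = √(10.9² + 7.32²) = √172.3924 ≈ 13.1298 mm.
From α = 2·arctan(d/2f) we get f = d / (2·tan(α/2)).
With d = 13.1298 mm and α/2 = 48.95°, tan(α/2) ≈ 1.14834, so f ≈ 13.1298 / 2.29669 ≈ 5.7169 mm.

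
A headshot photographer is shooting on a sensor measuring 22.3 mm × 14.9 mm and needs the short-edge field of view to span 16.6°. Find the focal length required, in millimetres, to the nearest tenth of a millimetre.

From α = 2·arctan(h/2f) we get f = h / (2·tan(α/2)).
With h = 14.9 mm and α/2 = 8.3°, tan(α/2) ≈ 0.14588, so f ≈ 14.9 / 0.29177 ≈ 51.0679 mm.

51.1 mm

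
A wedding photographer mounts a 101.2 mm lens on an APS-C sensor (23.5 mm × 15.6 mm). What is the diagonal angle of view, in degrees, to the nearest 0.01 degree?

Sensor diagonal = √(23.5² + 15.6²) = √795.6100 ≈ 28.2066 mm.
Angle of view α = 2·arctan(d/2f) with d = 28.2066 mm and f = 101.2 mm.
d/2f = 0.13936; arctan(0.13936) ≈ 7.9337°, so α ≈ 15.8673°.

15.87°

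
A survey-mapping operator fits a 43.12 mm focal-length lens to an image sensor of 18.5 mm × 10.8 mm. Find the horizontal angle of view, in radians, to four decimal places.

Angle of view α = 2·arctan(w/2f) with w = 18.5 mm and f = 43.12 mm.
w/2f = 0.21452; arctan(0.21452) ≈ 0.2113 rad, so α ≈ 0.4226 rad.

0.4226 rad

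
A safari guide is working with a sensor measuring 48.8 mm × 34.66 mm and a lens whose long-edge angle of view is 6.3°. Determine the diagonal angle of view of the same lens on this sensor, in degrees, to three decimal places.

7.723°

From the long-edge AOV: f = 48.8 / (2·tan(3.15°)) = 48.8 / 0.11007 ≈ 443.3677 mm.
Sensor diagonal = √(48.8² + 34.66²) = √3582.7556 ≈ 59.8561 mm.
Diagonal AOV = 2·arctan(59.8561 / (2 × 443.3677)) = 2·arctan(0.06750) ≈ 7.7234°.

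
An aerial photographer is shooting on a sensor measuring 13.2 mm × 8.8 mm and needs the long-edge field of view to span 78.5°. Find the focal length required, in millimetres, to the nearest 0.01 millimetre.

From α = 2·arctan(w/2f) we get f = w / (2·tan(α/2)).
With w = 13.2 mm and α/2 = 39.25°, tan(α/2) ≈ 0.81703, so f ≈ 13.2 / 1.63407 ≈ 8.0780 mm.

8.08 mm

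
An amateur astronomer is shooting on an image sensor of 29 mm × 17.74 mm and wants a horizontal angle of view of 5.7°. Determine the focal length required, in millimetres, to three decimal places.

291.264 mm

From α = 2·arctan(w/2f) we get f = w / (2·tan(α/2)).
With w = 29 mm and α/2 = 2.85°, tan(α/2) ≈ 0.04978, so f ≈ 29 / 0.09957 ≈ 291.2644 mm.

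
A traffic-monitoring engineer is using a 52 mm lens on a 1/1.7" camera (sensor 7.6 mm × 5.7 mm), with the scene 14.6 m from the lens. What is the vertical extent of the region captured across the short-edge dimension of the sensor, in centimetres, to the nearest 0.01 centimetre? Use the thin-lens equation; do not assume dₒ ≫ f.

159.47 cm

dₒ: 14.6 m = 14600 mm.
Similar triangles through the lens centre give W/dₒ = h/dᵢ; with 1/f = 1/dₒ + 1/dᵢ this gives W = h·(dₒ − f)/f.
W = 5.7 mm × (14600 − 52) / 52 = 5.7 × 279.7692 ≈ 1594.685 mm = 159.468 cm.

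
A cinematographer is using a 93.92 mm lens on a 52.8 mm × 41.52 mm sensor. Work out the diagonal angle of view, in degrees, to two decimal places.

Sensor diagonal = √(52.8² + 41.52²) = √4511.7504 ≈ 67.1696 mm.
Angle of view α = 2·arctan(d/2f) with d = 67.1696 mm and f = 93.92 mm.
d/2f = 0.35759; arctan(0.35759) ≈ 19.6765°, so α ≈ 39.3530°.

39.35°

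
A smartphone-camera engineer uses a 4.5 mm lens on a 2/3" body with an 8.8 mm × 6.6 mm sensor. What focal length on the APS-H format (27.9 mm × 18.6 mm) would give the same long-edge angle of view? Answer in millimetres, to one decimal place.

14.3 mm

Equal angle of view means equal width/f ratio, so f₂ = f₁ · (width₂/width₁) = 4.5 × 27.9/8.8.
f₂ = 4.5 × 3.17045 ≈ 14.267 mm.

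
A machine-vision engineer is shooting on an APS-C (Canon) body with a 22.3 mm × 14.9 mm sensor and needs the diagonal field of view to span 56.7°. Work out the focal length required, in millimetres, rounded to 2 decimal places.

Sensor diagonal = √(22.3² + 14.9²) = √719.3000 ≈ 26.8198 mm.
From α = 2·arctan(d/2f) we get f = d / (2·tan(α/2)).
With d = 26.8198 mm and α/2 = 28.35°, tan(α/2) ≈ 0.53957, so f ≈ 26.8198 / 1.07914 ≈ 24.8529 mm.

24.85 mm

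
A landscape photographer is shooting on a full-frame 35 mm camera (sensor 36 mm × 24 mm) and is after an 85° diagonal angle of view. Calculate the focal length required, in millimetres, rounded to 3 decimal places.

Sensor diagonal = √(36² + 24²) = √1872.0000 ≈ 43.2666 mm.
From α = 2·arctan(d/2f) we get f = d / (2·tan(α/2)).
With d = 43.2666 mm and α/2 = 42.5°, tan(α/2) ≈ 0.91633, so f ≈ 43.2666 / 1.83266 ≈ 23.6086 mm.

23.609 mm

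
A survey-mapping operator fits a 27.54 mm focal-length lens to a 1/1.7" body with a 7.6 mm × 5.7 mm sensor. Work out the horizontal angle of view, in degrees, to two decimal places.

Angle of view α = 2·arctan(w/2f) with w = 7.6 mm and f = 27.54 mm.
w/2f = 0.13798; arctan(0.13798) ≈ 7.8561°, so α ≈ 15.7123°.

15.71°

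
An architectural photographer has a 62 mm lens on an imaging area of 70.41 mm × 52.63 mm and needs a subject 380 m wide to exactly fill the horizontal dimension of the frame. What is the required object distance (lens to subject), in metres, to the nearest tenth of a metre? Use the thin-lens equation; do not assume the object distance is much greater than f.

334.7 m

W: 380 m = 380000 mm.
Magnification m = w/W = dᵢ/dₒ; combined with 1/f = 1/dₒ + 1/dᵢ this gives dₒ = f·(1 + W/w).
dₒ = 62 mm × (1 + 380000/70.41) = 62 × 5397.9607 ≈ 334673.561 mm = 334.674 m.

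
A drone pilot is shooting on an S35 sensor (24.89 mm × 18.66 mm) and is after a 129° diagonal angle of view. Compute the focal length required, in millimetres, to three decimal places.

7.419 mm

Sensor diagonal = √(24.89² + 18.66²) = √967.7077 ≈ 31.1080 mm.
From α = 2·arctan(d/2f) we get f = d / (2·tan(α/2)).
With d = 31.1080 mm and α/2 = 64.5°, tan(α/2) ≈ 2.09654, so f ≈ 31.1080 / 4.19309 ≈ 7.4189 mm.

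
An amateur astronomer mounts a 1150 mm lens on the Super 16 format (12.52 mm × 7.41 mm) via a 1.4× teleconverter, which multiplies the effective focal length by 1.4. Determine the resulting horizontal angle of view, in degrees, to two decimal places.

0.45°

Effective focal length f = 1150 × 1.4 = 1610 mm.
α = 2·arctan(12.52 / (2 × 1610)) = 2·arctan(0.00389) ≈ 0.4456°.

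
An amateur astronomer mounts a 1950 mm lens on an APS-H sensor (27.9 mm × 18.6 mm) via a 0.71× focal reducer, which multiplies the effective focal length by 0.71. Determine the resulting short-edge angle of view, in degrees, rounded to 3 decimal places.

Effective focal length f = 1950 × 0.71 = 1384.5 mm.
α = 2·arctan(18.6 / (2 × 1384.5)) = 2·arctan(0.00672) ≈ 0.7697°.

0.770°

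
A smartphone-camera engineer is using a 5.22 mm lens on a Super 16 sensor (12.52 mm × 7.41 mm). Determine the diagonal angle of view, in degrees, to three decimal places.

Sensor diagonal = √(12.52² + 7.41²) = √211.6585 ≈ 14.5485 mm.
Angle of view α = 2·arctan(d/2f) with d = 14.5485 mm and f = 5.22 mm.
d/2f = 1.39353; arctan(1.39353) ≈ 54.3368°, so α ≈ 108.6735°.

108.674°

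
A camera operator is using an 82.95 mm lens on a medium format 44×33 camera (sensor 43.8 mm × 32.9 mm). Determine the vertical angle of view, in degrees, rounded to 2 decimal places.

Angle of view α = 2·arctan(h/2f) with h = 32.9 mm and f = 82.95 mm.
h/2f = 0.19831; arctan(0.19831) ≈ 11.2169°, so α ≈ 22.4338°.

22.43°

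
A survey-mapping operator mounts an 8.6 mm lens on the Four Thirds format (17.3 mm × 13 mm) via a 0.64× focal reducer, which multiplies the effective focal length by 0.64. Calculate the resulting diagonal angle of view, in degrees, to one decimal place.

Effective focal length f = 8.6 × 0.64 = 5.504 mm.
Sensor diagonal = √(17.3² + 13²) = √468.2900 ≈ 21.6400 mm.
α = 2·arctan(21.640 / (2 × 5.504)) = 2·arctan(1.96584) ≈ 126.0763°.

126.1°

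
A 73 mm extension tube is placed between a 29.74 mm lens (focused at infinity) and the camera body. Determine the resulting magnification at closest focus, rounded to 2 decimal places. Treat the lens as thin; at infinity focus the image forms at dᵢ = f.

2.45×

The tube moves the image plane from f to f + e, so dᵢ = 29.74 + 73 = 102.74 mm. Focus is achieved when 1/f = 1/dₒ + 1/dᵢ, giving dₒ = 1/(1/f − 1/(f+e)).
Magnification m = dᵢ/dₒ = (f+e)·(1/f − 1/(f+e)) = e/f = 73/29.74 ≈ 2.4546.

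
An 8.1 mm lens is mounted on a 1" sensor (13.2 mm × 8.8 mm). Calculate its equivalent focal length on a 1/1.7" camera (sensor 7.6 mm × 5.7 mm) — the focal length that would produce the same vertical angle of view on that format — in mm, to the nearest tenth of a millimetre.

5.2 mm

Equal angle of view means equal height/f ratio, so f₂ = f₁ · (height₂/height₁) = 8.1 × 5.7/8.8.
f₂ = 8.1 × 0.64773 ≈ 5.247 mm.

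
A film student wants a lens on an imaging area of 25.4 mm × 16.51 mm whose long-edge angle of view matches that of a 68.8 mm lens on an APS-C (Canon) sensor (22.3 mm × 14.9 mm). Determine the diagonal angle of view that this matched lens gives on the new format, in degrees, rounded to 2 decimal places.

21.88°

Equal long-edge AOV ⇒ f₂ = f₁ · 25.4/22.3 = 68.8 × 1.13901 ≈ 78.3641 mm.
Sensor diagonal = √(25.4² + 16.51²) = √917.7401 ≈ 30.2942 mm.
Diagonal AOV on the new format = 2·arctan(30.2942 / (2 × 78.3641)) = 2·arctan(0.19329) ≈ 21.8797°.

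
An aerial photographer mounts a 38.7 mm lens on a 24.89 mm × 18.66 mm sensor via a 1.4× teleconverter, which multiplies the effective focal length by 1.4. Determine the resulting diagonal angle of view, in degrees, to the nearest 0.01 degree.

32.04°

Effective focal length f = 38.7 × 1.4 = 54.18 mm.
Sensor diagonal = √(24.89² + 18.66²) = √967.7077 ≈ 31.1080 mm.
α = 2·arctan(31.108 / (2 × 54.18)) = 2·arctan(0.28708) ≈ 32.0354°.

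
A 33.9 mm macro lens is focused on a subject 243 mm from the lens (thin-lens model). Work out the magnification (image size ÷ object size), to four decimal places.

0.1621×

Thin lens: 1/f = 1/dₒ + 1/dᵢ → 1/dᵢ = 1/33.9 − 1/243 = 0.0253833 mm⁻¹, so dᵢ ≈ 39.3960 mm.
Magnification m = dᵢ/dₒ = 39.3960/243 ≈ 0.16212.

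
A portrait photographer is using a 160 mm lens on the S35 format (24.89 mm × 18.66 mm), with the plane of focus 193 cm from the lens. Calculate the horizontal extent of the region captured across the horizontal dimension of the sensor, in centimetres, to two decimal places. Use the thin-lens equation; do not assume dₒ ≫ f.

27.53 cm

dₒ: 193 cm = 1930 mm.
Similar triangles through the lens centre give W/dₒ = w/dᵢ; with 1/f = 1/dₒ + 1/dᵢ this gives W = w·(dₒ − f)/f.
W = 24.89 mm × (1930 − 160) / 160 = 24.89 × 11.0625 ≈ 275.346 mm = 27.5346 cm.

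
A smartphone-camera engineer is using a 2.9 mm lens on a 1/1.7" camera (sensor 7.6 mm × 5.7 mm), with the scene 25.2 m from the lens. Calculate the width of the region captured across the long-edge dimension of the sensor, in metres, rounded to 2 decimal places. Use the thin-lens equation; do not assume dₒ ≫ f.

dₒ: 25.2 m = 25200 mm.
Similar triangles through the lens centre give W/dₒ = w/dᵢ; with 1/f = 1/dₒ + 1/dᵢ this gives W = w·(dₒ − f)/f.
W = 7.6 mm × (25200 − 2.9) / 2.9 = 7.6 × 8688.6552 ≈ 66033.779 mm = 66.0338 m.

66.03 m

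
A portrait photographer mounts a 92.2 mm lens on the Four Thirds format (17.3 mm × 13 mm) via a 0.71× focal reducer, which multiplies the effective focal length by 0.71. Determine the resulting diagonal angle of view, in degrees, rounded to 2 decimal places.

18.77°

Effective focal length f = 92.2 × 0.71 = 65.462 mm.
Sensor diagonal = √(17.3² + 13²) = √468.2900 ≈ 21.6400 mm.
α = 2·arctan(21.640 / (2 × 65.462)) = 2·arctan(0.16529) ≈ 18.7708°.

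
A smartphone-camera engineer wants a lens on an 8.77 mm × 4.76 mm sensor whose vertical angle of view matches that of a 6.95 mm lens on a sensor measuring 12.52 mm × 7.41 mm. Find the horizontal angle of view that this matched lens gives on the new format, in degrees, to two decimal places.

Equal vertical AOV ⇒ f₂ = f₁ · 4.76/7.41 = 6.95 × 0.64238 ≈ 4.4645 mm.
Horizontal AOV on the new format = 2·arctan(8.77 / (2 × 4.4645)) = 2·arctan(0.98219) ≈ 88.9705°.

88.97°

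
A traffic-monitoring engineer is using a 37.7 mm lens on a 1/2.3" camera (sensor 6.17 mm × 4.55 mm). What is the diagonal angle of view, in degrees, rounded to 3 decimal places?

11.611°

Sensor diagonal = √(6.17² + 4.55²) = √58.7714 ≈ 7.6663 mm.
Angle of view α = 2·arctan(d/2f) with d = 7.6663 mm and f = 37.7 mm.
d/2f = 0.10167; arctan(0.10167) ≈ 5.8056°, so α ≈ 11.6111°.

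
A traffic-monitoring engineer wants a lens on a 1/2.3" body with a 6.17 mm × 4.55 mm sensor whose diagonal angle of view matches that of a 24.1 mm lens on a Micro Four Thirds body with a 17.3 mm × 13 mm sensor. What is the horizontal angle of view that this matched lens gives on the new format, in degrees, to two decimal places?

Sensor diagonal = √(17.3² + 13²) = √468.2900 ≈ 21.6400 mm.
Sensor diagonal = √(6.17² + 4.55²) = √58.7714 ≈ 7.6663 mm.
Equal diagonal AOV ⇒ f₂ = f₁ · 7.6663/21.6400 = 24.1 × 0.35426 ≈ 8.5377 mm.
Horizontal AOV on the new format = 2·arctan(6.17 / (2 × 8.5377)) = 2·arctan(0.36134) ≈ 39.7333°.

39.73°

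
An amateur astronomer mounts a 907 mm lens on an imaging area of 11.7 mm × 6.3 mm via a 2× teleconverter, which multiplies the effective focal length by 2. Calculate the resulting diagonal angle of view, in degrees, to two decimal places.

Effective focal length f = 907 × 2 = 1814 mm.
Sensor diagonal = √(11.7² + 6.3²) = √176.5800 ≈ 13.2883 mm.
α = 2·arctan(13.288 / (2 × 1814)) = 2·arctan(0.00366) ≈ 0.4197°.

0.42°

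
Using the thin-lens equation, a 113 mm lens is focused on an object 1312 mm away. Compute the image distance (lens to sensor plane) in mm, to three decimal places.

1/dᵢ = 1/f − 1/dₒ = 1/113 − 1/1312 = 0.0080874 mm⁻¹.
dᵢ = 1/0.0080874 ≈ 123.6497 mm.

123.650 mm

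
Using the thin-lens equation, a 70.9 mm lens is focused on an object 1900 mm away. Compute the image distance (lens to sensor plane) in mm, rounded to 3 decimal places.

1/dᵢ = 1/f − 1/dₒ = 1/70.9 − 1/1900 = 0.0135781 mm⁻¹.
dᵢ = 1/0.0135781 ≈ 73.6482 mm.

73.648 mm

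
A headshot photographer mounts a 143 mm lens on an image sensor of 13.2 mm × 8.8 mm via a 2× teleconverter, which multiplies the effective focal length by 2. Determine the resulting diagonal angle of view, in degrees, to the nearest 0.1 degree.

Effective focal length f = 143 × 2 = 286 mm.
Sensor diagonal = √(13.2² + 8.8²) = √251.6800 ≈ 15.8644 mm.
α = 2·arctan(15.864 / (2 × 286)) = 2·arctan(0.02774) ≈ 3.1774°.

3.2°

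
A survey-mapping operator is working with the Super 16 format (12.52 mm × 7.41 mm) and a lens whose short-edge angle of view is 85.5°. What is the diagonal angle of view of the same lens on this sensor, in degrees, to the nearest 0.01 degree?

From the short-edge AOV: f = 7.41 / (2·tan(42.75°)) = 7.41 / 1.84878 ≈ 4.0080 mm.
Sensor diagonal = √(12.52² + 7.41²) = √211.6585 ≈ 14.5485 mm.
Diagonal AOV = 2·arctan(14.5485 / (2 × 4.0080)) = 2·arctan(1.81491) ≈ 122.2912°.

122.29°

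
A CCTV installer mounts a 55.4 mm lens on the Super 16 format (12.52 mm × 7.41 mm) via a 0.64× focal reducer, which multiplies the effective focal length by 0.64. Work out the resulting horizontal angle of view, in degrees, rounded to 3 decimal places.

Effective focal length f = 55.4 × 0.64 = 35.456 mm.
α = 2·arctan(12.52 / (2 × 35.456)) = 2·arctan(0.17656) ≈ 20.0255°.

20.026°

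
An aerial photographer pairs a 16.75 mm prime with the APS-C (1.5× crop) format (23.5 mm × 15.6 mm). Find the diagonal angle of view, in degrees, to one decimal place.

Sensor diagonal = √(23.5² + 15.6²) = √795.6100 ≈ 28.2066 mm.
Angle of view α = 2·arctan(d/2f) with d = 28.2066 mm and f = 16.75 mm.
d/2f = 0.84199; arctan(0.84199) ≈ 40.0969°, so α ≈ 80.1939°.

80.2°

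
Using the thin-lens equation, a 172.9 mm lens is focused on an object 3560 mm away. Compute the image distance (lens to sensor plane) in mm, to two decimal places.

1/dᵢ = 1/f − 1/dₒ = 1/172.9 − 1/3560 = 0.0055028 mm⁻¹.
dᵢ = 1/0.0055028 ≈ 181.7260 mm.

181.73 mm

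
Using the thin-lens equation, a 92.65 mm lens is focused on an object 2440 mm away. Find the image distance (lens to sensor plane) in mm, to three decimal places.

96.307 mm

1/dᵢ = 1/f − 1/dₒ = 1/92.65 − 1/2440 = 0.0103835 mm⁻¹.
dᵢ = 1/0.0103835 ≈ 96.3069 mm.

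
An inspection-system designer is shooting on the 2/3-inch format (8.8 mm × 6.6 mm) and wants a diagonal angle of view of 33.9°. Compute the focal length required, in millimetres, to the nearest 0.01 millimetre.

Sensor diagonal = √(8.8² + 6.6²) = √121.0000 ≈ 11.0000 mm.
From α = 2·arctan(d/2f) we get f = d / (2·tan(α/2)).
With d = 11.0000 mm and α/2 = 16.95°, tan(α/2) ≈ 0.30478, so f ≈ 11.0000 / 0.60955 ≈ 18.0460 mm.

18.05 mm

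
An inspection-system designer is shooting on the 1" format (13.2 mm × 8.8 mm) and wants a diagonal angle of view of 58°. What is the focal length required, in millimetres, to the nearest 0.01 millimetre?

14.31 mm

Sensor diagonal = √(13.2² + 8.8²) = √251.6800 ≈ 15.8644 mm.
From α = 2·arctan(d/2f) we get f = d / (2·tan(α/2)).
With d = 15.8644 mm and α/2 = 29°, tan(α/2) ≈ 0.55431, so f ≈ 15.8644 / 1.10862 ≈ 14.3101 mm.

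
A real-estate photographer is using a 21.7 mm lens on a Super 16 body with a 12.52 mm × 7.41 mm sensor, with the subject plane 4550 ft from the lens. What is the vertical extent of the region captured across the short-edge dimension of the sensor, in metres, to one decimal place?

473.6 m

dₒ: 4550 ft × 304.8 mm/ft = 1386839.96 mm.
Similar triangles through the lens centre give W/dₒ = h/dᵢ; with 1/f = 1/dₒ + 1/dᵢ this gives W = h·(dₒ − f)/f.
W = 7.41 mm × (1.38684e+06 − 21.7) / 21.7 = 7.41 × 63908.6754 ≈ 473563.285 mm = 473.563 m.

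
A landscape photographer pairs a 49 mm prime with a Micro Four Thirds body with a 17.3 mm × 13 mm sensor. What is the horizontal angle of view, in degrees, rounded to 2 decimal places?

Angle of view α = 2·arctan(w/2f) with w = 17.3 mm and f = 49 mm.
w/2f = 0.17653; arctan(0.17653) ≈ 10.0113°, so α ≈ 20.0226°.

20.02°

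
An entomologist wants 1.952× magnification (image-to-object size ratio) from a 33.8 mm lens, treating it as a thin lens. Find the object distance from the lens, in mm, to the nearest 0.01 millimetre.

51.12 mm

With m = dᵢ/dₒ and 1/f = 1/dₒ + 1/dᵢ, substituting dᵢ = m·dₒ gives 1/f = (1 + 1/m)/dₒ, hence dₒ = f·(1 + 1/m).
dₒ = 33.8 × (1 + 1/1.952) = 33.8 × 1.51230 ≈ 51.116 mm.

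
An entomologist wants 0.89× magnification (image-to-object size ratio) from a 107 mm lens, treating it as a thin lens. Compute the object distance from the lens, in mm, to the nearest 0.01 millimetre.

227.22 mm

With m = dᵢ/dₒ and 1/f = 1/dₒ + 1/dᵢ, substituting dᵢ = m·dₒ gives 1/f = (1 + 1/m)/dₒ, hence dₒ = f·(1 + 1/m).
dₒ = 107 × (1 + 1/0.89) = 107 × 2.12360 ≈ 227.225 mm.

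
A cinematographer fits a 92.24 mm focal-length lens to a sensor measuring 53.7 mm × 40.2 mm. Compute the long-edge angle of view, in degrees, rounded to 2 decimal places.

32.46°

Angle of view α = 2·arctan(w/2f) with w = 53.7 mm and f = 92.24 mm.
w/2f = 0.29109; arctan(0.29109) ≈ 16.2297°, so α ≈ 32.4593°.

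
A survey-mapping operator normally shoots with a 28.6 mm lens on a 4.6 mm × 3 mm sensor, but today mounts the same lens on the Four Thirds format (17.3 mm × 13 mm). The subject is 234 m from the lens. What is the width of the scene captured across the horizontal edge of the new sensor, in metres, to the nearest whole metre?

142 m

The focal length stays 28.6 mm; the relevant sensor dimension is now w = 17.3 mm. Object distance dₒ = 234 m = 234000 mm.
Thin-lens field width W = w·(dₒ − f)/f = 17.3 × (234000 − 28.6)/28.6 ≈ 141528.155 mm = 141.528 m.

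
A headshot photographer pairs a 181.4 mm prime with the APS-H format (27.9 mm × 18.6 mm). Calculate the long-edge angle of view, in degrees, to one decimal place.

Angle of view α = 2·arctan(w/2f) with w = 27.9 mm and f = 181.4 mm.
w/2f = 0.07690; arctan(0.07690) ≈ 4.3975°, so α ≈ 8.7950°.

8.8°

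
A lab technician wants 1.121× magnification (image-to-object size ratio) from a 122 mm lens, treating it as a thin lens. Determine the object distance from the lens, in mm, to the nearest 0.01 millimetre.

With m = dᵢ/dₒ and 1/f = 1/dₒ + 1/dᵢ, substituting dᵢ = m·dₒ gives 1/f = (1 + 1/m)/dₒ, hence dₒ = f·(1 + 1/m).
dₒ = 122 × (1 + 1/1.121) = 122 × 1.89206 ≈ 230.831 mm.

230.83 mm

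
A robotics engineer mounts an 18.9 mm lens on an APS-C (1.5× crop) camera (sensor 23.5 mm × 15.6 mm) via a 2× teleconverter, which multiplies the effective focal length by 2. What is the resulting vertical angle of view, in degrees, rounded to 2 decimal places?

23.32°

Effective focal length f = 18.9 × 2 = 37.8 mm.
α = 2·arctan(15.6 / (2 × 37.8)) = 2·arctan(0.20635) ≈ 23.3186°.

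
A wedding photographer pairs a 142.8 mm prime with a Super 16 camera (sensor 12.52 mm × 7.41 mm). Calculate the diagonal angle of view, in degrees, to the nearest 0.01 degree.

5.83°

Sensor diagonal = √(12.52² + 7.41²) = √211.6585 ≈ 14.5485 mm.
Angle of view α = 2·arctan(d/2f) with d = 14.5485 mm and f = 142.8 mm.
d/2f = 0.05094; arctan(0.05094) ≈ 2.9161°, so α ≈ 5.8323°.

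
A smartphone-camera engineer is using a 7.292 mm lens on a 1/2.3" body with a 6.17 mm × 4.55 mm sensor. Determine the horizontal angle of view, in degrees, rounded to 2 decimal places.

Angle of view α = 2·arctan(w/2f) with w = 6.17 mm and f = 7.292 mm.
w/2f = 0.42307; arctan(0.42307) ≈ 22.9316°, so α ≈ 45.8632°.

45.86°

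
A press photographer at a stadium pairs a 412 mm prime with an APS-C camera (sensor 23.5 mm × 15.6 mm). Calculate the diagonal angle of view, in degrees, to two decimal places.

3.92°

Sensor diagonal = √(23.5² + 15.6²) = √795.6100 ≈ 28.2066 mm.
Angle of view α = 2·arctan(d/2f) with d = 28.2066 mm and f = 412 mm.
d/2f = 0.03423; arctan(0.03423) ≈ 1.9605°, so α ≈ 3.9211°.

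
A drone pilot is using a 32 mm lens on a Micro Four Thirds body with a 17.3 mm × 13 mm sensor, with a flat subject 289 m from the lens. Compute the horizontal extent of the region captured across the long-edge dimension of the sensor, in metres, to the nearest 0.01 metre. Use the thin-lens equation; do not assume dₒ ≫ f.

dₒ: 289 m = 289000 mm.
Similar triangles through the lens centre give W/dₒ = w/dᵢ; with 1/f = 1/dₒ + 1/dᵢ this gives W = w·(dₒ − f)/f.
W = 17.3 mm × (289000 − 32) / 32 = 17.3 × 9030.2500 ≈ 156223.325 mm = 156.223 m.

156.22 m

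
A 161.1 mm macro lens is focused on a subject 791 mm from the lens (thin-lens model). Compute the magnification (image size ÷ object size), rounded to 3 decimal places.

0.256×

Thin lens: 1/f = 1/dₒ + 1/dᵢ → 1/dᵢ = 1/161.1 − 1/791 = 0.0049431 mm⁻¹, so dᵢ ≈ 202.3021 mm.
Magnification m = dᵢ/dₒ = 202.3021/791 ≈ 0.25575.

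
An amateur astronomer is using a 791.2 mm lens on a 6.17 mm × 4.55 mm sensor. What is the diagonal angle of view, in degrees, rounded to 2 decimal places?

0.56°

Sensor diagonal = √(6.17² + 4.55²) = √58.7714 ≈ 7.6663 mm.
Angle of view α = 2·arctan(d/2f) with d = 7.6663 mm and f = 791.2 mm.
d/2f = 0.00484; arctan(0.00484) ≈ 0.2776°, so α ≈ 0.5552°.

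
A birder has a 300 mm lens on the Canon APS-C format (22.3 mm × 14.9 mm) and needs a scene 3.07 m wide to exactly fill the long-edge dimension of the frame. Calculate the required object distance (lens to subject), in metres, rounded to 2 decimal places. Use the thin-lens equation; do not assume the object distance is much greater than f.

W: 3.07 m = 3070 mm.
Magnification m = w/W = dᵢ/dₒ; combined with 1/f = 1/dₒ + 1/dᵢ this gives dₒ = f·(1 + W/w).
dₒ = 300 mm × (1 + 3070/22.3) = 300 × 138.6682 ≈ 41600.448 mm = 41.6004 m.

41.60 m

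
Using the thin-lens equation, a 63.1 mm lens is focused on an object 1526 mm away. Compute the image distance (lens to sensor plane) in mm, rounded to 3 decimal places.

1/dᵢ = 1/f − 1/dₒ = 1/63.1 − 1/1526 = 0.0151926 mm⁻¹.
dᵢ = 1/0.0151926 ≈ 65.8217 mm.

65.822 mm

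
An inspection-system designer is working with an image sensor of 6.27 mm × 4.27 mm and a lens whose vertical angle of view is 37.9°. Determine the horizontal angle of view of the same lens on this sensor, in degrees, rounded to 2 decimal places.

From the vertical AOV: f = 4.27 / (2·tan(18.95°)) = 4.27 / 0.68670 ≈ 6.2181 mm.
Horizontal AOV = 2·arctan(6.27 / (2 × 6.2181)) = 2·arctan(0.50417) ≈ 53.5120°.

53.51°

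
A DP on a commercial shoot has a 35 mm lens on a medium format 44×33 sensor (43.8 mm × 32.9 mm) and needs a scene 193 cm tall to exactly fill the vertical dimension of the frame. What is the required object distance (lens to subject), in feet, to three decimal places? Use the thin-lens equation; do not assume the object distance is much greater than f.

6.851 ft

W: 193 cm = 1930 mm.
Magnification m = h/W = dᵢ/dₒ; combined with 1/f = 1/dₒ + 1/dᵢ this gives dₒ = f·(1 + W/h).
dₒ = 35 mm × (1 + 1930/32.9) = 35 × 59.6626 ≈ 2088.191 mm = 2088.191/304.8 ft = 6.85102 ft.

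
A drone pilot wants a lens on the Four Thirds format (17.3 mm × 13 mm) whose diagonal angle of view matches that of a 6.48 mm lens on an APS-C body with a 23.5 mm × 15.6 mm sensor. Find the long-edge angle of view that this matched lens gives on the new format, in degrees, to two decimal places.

120.23°

Sensor diagonal = √(23.5² + 15.6²) = √795.6100 ≈ 28.2066 mm.
Sensor diagonal = √(17.3² + 13²) = √468.2900 ≈ 21.6400 mm.
Equal diagonal AOV ⇒ f₂ = f₁ · 21.6400/28.2066 = 6.48 × 0.76720 ≈ 4.9714 mm.
Long-edge AOV on the new format = 2·arctan(17.3 / (2 × 4.9714)) = 2·arctan(1.73994) ≈ 120.2252°.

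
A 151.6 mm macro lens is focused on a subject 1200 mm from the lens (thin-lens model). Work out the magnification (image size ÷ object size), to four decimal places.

0.1446×

Thin lens: 1/f = 1/dₒ + 1/dᵢ → 1/dᵢ = 1/151.6 − 1/1200 = 0.0057630 mm⁻¹, so dᵢ ≈ 173.5216 mm.
Magnification m = dᵢ/dₒ = 173.5216/1200 ≈ 0.14460.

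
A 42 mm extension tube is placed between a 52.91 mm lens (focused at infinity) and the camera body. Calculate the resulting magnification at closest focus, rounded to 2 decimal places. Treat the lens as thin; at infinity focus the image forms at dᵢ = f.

0.79×

The tube moves the image plane from f to f + e, so dᵢ = 52.91 + 42 = 94.91 mm. Focus is achieved when 1/f = 1/dₒ + 1/dᵢ, giving dₒ = 1/(1/f − 1/(f+e)).
Magnification m = dᵢ/dₒ = (f+e)·(1/f − 1/(f+e)) = e/f = 42/52.91 ≈ 0.7938.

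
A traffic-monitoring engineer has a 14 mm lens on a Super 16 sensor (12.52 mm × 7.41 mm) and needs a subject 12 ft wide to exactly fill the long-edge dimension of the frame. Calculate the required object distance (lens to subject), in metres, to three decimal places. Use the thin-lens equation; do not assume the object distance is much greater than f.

W: 12 ft × 304.8 mm/ft = 3657.60 mm.
Magnification m = w/W = dᵢ/dₒ; combined with 1/f = 1/dₒ + 1/dᵢ this gives dₒ = f·(1 + W/w).
dₒ = 14 mm × (1 + 3657.6/12.52) = 14 × 293.1406 ≈ 4103.968 mm = 4.10397 m.

4.104 m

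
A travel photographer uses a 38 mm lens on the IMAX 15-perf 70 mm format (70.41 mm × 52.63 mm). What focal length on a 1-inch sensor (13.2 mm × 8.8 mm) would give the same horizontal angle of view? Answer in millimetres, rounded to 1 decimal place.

Equal angle of view means equal width/f ratio, so f₂ = f₁ · (width₂/width₁) = 38 × 13.2/70.41.
f₂ = 38 × 0.18747 ≈ 7.124 mm.

7.1 mm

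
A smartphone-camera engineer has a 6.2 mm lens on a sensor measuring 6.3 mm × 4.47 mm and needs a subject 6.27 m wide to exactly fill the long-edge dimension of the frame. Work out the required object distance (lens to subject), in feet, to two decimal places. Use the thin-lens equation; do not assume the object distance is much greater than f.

W: 6.27 m = 6270 mm.
Magnification m = w/W = dᵢ/dₒ; combined with 1/f = 1/dₒ + 1/dᵢ this gives dₒ = f·(1 + W/w).
dₒ = 6.2 mm × (1 + 6270/6.3) = 6.2 × 996.2381 ≈ 6176.676 mm = 6176.676/304.8 ft = 20.2647 ft.

20.26 ft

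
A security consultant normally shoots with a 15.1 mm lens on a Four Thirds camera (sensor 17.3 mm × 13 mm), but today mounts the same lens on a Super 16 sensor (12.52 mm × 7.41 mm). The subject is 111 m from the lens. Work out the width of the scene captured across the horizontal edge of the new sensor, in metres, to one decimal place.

The focal length stays 15.1 mm; the relevant sensor dimension is now w = 12.52 mm. Object distance dₒ = 111 m = 111000 mm.
Thin-lens field width W = w·(dₒ − f)/f = 12.52 × (111000 − 15.1)/15.1 ≈ 92021.917 mm = 92.0219 m.

92.0 m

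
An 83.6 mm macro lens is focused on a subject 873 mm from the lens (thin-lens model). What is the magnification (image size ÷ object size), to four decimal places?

Thin lens: 1/f = 1/dₒ + 1/dᵢ → 1/dᵢ = 1/83.6 − 1/873 = 0.0108162 mm⁻¹, so dᵢ ≈ 92.4535 mm.
Magnification m = dᵢ/dₒ = 92.4535/873 ≈ 0.10590.

0.1059×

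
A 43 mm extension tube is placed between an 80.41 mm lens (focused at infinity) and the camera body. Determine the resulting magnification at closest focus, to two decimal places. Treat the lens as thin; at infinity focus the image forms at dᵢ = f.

0.53×

The tube moves the image plane from f to f + e, so dᵢ = 80.41 + 43 = 123.41 mm. Focus is achieved when 1/f = 1/dₒ + 1/dᵢ, giving dₒ = 1/(1/f − 1/(f+e)).
Magnification m = dᵢ/dₒ = (f+e)·(1/f − 1/(f+e)) = e/f = 43/80.41 ≈ 0.5348.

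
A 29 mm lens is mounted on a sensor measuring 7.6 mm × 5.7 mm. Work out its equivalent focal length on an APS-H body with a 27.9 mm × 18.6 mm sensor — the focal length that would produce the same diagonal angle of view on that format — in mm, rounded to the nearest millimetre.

Sensor diagonal = √(7.6² + 5.7²) = √90.2500 ≈ 9.5000 mm.
Sensor diagonal = √(27.9² + 18.6²) = √1124.3700 ≈ 33.5316 mm.
Equal angle of view means equal diagonal/f ratio, so f₂ = f₁ · (diagonal₂/diagonal₁) = 29 × 33.5316/9.5000.
f₂ = 29 × 3.52964 ≈ 102.360 mm.

102 mm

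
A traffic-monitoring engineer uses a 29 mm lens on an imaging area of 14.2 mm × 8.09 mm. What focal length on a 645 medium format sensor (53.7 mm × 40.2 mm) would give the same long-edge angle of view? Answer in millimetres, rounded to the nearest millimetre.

110 mm

Equal angle of view means equal width/f ratio, so f₂ = f₁ · (width₂/width₁) = 29 × 53.7/14.2.
f₂ = 29 × 3.78169 ≈ 109.669 mm.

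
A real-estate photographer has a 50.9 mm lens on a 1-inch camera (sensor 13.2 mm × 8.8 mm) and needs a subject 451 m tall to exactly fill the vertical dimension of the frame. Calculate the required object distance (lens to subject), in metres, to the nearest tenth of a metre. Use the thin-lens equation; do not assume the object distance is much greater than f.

2608.7 m

W: 451 m = 451000 mm.
Magnification m = h/W = dᵢ/dₒ; combined with 1/f = 1/dₒ + 1/dᵢ this gives dₒ = f·(1 + W/h).
dₒ = 50.9 mm × (1 + 451000/8.8) = 50.9 × 51251.0000 ≈ 2608675.900 mm = 2608.68 m.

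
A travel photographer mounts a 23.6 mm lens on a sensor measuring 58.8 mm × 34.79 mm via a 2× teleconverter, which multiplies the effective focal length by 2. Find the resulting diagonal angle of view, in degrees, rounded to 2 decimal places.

71.79°

Effective focal length f = 23.6 × 2 = 47.2 mm.
Sensor diagonal = √(58.8² + 34.79²) = √4667.7841 ≈ 68.3212 mm.
α = 2·arctan(68.321 / (2 × 47.2)) = 2·arctan(0.72374) ≈ 71.7896°.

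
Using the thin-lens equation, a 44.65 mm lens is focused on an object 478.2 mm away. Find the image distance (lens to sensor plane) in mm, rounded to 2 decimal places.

49.25 mm

1/dᵢ = 1/f − 1/dₒ = 1/44.65 − 1/478.2 = 0.0203052 mm⁻¹.
dᵢ = 1/0.0203052 ≈ 49.2484 mm.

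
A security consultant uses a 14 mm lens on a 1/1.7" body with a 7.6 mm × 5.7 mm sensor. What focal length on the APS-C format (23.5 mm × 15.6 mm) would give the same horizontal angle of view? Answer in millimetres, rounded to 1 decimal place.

Equal angle of view means equal width/f ratio, so f₂ = f₁ · (width₂/width₁) = 14 × 23.5/7.6.
f₂ = 14 × 3.09211 ≈ 43.289 mm.

43.3 mm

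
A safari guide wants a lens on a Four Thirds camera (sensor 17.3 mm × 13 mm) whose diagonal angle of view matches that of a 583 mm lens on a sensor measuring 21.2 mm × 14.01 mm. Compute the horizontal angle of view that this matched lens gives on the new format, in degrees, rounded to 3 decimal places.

Sensor diagonal = √(21.2² + 14.01²) = √645.7201 ≈ 25.4110 mm.
Sensor diagonal = √(17.3² + 13²) = √468.2900 ≈ 21.6400 mm.
Equal diagonal AOV ⇒ f₂ = f₁ · 21.6400/25.4110 = 583 × 0.85160 ≈ 496.4824 mm.
Horizontal AOV on the new format = 2·arctan(17.3 / (2 × 496.4824)) = 2·arctan(0.01742) ≈ 1.9963°.

1.996°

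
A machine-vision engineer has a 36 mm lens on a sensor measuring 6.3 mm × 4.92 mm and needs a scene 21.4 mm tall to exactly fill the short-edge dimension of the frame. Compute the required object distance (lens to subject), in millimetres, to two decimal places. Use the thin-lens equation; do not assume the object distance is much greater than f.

192.59 mm

Magnification m = h/W = dᵢ/dₒ; combined with 1/f = 1/dₒ + 1/dᵢ this gives dₒ = f·(1 + W/h).
dₒ = 36 mm × (1 + 21.4/4.92) = 36 × 5.3496 ≈ 192.585 mm.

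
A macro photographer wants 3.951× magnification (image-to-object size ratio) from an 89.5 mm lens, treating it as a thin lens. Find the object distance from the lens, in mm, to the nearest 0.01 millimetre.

112.15 mm

With m = dᵢ/dₒ and 1/f = 1/dₒ + 1/dᵢ, substituting dᵢ = m·dₒ gives 1/f = (1 + 1/m)/dₒ, hence dₒ = f·(1 + 1/m).
dₒ = 89.5 × (1 + 1/3.951) = 89.5 × 1.25310 ≈ 112.152 mm.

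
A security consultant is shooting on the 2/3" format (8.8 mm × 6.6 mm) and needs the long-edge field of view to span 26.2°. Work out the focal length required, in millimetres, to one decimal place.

18.9 mm

From α = 2·arctan(w/2f) we get f = w / (2·tan(α/2)).
With w = 8.8 mm and α/2 = 13.1°, tan(α/2) ≈ 0.23271, so f ≈ 8.8 / 0.46541 ≈ 18.9079 mm.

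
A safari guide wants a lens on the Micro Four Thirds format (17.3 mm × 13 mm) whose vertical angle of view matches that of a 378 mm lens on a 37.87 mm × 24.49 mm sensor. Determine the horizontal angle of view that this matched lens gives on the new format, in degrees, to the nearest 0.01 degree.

Equal vertical AOV ⇒ f₂ = f₁ · 13/24.49 = 378 × 0.53083 ≈ 200.6533 mm.
Horizontal AOV on the new format = 2·arctan(17.3 / (2 × 200.6533)) = 2·arctan(0.04311) ≈ 4.9369°.

4.94°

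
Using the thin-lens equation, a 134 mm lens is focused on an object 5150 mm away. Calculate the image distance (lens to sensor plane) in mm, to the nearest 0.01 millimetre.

1/dᵢ = 1/f − 1/dₒ = 1/134 − 1/5150 = 0.0072685 mm⁻¹.
dᵢ = 1/0.0072685 ≈ 137.5797 mm.

137.58 mm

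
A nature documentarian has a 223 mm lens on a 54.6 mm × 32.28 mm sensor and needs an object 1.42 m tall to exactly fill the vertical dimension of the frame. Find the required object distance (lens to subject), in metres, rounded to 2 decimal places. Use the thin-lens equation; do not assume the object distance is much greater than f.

W: 1.42 m = 1420 mm.
Magnification m = h/W = dᵢ/dₒ; combined with 1/f = 1/dₒ + 1/dᵢ this gives dₒ = f·(1 + W/h).
dₒ = 223 mm × (1 + 1420/32.28) = 223 × 44.9901 ≈ 10032.789 mm = 10.0328 m.

10.03 m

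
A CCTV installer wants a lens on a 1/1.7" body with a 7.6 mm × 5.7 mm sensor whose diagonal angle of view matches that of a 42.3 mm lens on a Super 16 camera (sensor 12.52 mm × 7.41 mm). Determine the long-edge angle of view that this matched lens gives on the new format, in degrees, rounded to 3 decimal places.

15.667°

Sensor diagonal = √(12.52² + 7.41²) = √211.6585 ≈ 14.5485 mm.
Sensor diagonal = √(7.6² + 5.7²) = √90.2500 ≈ 9.5000 mm.
Equal diagonal AOV ⇒ f₂ = f₁ · 9.5000/14.5485 = 42.3 × 0.65299 ≈ 27.6214 mm.
Long-edge AOV on the new format = 2·arctan(7.6 / (2 × 27.6214)) = 2·arctan(0.13757) ≈ 15.6665°.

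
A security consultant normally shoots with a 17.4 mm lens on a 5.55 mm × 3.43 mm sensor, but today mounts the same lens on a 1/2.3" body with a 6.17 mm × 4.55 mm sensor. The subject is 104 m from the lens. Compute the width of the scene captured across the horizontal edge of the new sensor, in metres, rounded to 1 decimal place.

36.9 m

The focal length stays 17.4 mm; the relevant sensor dimension is now w = 6.17 mm. Object distance dₒ = 104 m = 104000 mm.
Thin-lens field width W = w·(dₒ − f)/f = 6.17 × (104000 − 17.4)/17.4 ≈ 36871.991 mm = 36.872 m.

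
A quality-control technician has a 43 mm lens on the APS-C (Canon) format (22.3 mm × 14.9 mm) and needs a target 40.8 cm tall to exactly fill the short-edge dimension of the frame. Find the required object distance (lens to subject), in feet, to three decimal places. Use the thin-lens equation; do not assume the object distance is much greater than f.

4.004 ft

W: 40.8 cm = 408 mm.
Magnification m = h/W = dᵢ/dₒ; combined with 1/f = 1/dₒ + 1/dᵢ this gives dₒ = f·(1 + W/h).
dₒ = 43 mm × (1 + 408/14.9) = 43 × 28.3826 ≈ 1220.450 mm = 1220.450/304.8 ft = 4.0041 ft.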